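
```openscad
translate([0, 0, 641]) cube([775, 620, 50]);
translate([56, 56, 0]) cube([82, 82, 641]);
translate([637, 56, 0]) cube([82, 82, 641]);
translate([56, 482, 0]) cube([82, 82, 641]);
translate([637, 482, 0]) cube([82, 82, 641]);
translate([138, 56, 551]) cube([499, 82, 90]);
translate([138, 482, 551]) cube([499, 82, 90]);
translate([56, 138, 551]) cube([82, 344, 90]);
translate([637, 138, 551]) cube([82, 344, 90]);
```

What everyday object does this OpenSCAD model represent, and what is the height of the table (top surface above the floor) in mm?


A table. The table height is 691 mm.

A 775×620×50 slab sits at z = 641 on four 82 mm square posts — a table. The top surface is at 641 + 50 = 691 mm.


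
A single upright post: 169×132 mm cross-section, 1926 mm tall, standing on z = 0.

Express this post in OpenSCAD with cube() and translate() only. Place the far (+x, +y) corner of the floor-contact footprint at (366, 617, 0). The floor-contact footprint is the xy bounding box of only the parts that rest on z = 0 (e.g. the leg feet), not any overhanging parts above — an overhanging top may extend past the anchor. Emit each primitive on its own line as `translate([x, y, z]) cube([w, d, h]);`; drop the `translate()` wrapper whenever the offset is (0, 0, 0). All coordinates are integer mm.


translate([197, 485, 0]) cube([169, 132, 1926]);


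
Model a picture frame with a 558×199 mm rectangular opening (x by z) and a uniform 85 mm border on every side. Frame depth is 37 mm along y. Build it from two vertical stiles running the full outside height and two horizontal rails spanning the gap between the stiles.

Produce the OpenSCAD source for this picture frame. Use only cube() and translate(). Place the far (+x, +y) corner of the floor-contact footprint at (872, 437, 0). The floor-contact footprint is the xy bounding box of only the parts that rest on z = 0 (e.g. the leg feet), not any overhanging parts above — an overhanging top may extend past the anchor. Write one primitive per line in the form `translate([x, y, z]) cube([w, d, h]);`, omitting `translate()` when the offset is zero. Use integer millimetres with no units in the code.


translate([144, 400, 0]) cube([85, 37, 369]);
translate([787, 400, 0]) cube([85, 37, 369]);
translate([229, 400, 0]) cube([558, 37, 85]);
translate([229, 400, 284]) cube([558, 37, 85]);


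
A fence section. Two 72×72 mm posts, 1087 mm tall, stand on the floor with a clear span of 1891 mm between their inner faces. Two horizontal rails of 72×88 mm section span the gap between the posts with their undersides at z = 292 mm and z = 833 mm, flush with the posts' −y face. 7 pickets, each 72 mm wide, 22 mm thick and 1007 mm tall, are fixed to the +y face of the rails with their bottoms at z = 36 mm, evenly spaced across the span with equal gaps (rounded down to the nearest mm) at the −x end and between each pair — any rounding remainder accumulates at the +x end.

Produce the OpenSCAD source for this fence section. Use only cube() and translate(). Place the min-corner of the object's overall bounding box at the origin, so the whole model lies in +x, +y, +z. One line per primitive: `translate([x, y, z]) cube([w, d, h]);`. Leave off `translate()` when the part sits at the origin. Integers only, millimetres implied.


cube([72, 72, 1087]);
translate([1963, 0, 0]) cube([72, 72, 1087]);
translate([72, 0, 292]) cube([1891, 72, 88]);
translate([72, 0, 833]) cube([1891, 72, 88]);
translate([245, 72, 36]) cube([72, 22, 1007]);
translate([490, 72, 36]) cube([72, 22, 1007]);
translate([735, 72, 36]) cube([72, 22, 1007]);
translate([980, 72, 36]) cube([72, 22, 1007]);
translate([1225, 72, 36]) cube([72, 22, 1007]);
translate([1470, 72, 36]) cube([72, 22, 1007]);
translate([1715, 72, 36]) cube([72, 22, 1007]);


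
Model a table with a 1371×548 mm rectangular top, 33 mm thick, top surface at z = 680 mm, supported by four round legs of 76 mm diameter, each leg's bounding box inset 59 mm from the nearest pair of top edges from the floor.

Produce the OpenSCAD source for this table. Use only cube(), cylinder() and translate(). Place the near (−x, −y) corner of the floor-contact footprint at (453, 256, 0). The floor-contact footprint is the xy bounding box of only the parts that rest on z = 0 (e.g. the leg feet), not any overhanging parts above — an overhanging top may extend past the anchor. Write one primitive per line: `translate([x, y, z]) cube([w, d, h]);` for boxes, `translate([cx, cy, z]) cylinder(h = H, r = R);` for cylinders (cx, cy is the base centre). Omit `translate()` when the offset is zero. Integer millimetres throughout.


translate([394, 197, 647]) cube([1371, 548, 33]);
translate([491, 294, 0]) cylinder(h = 647, r = 38);
translate([1668, 294, 0]) cylinder(h = 647, r = 38);
translate([491, 648, 0]) cylinder(h = 647, r = 38);
translate([1668, 648, 0]) cylinder(h = 647, r = 38);


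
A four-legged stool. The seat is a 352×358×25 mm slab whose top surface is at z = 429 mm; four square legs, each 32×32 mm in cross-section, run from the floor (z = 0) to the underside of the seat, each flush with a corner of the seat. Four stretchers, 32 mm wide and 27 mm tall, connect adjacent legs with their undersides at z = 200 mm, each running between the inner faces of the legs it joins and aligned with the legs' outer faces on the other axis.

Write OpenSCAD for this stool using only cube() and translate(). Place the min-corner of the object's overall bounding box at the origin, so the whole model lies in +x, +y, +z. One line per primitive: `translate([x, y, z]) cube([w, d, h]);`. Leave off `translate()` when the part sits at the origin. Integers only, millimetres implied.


// leg_h = 429 - 25 = 404
// stretcher span = 352 - 2*32 = 288
translate([0, 0, 404]) cube([352, 358, 25]);
cube([32, 32, 404]);
translate([320, 0, 0]) cube([32, 32, 404]);
translate([0, 326, 0]) cube([32, 32, 404]);
translate([320, 326, 0]) cube([32, 32, 404]);
translate([32, 0, 200]) cube([288, 32, 27]);
translate([32, 326, 200]) cube([288, 32, 27]);
translate([0, 32, 200]) cube([32, 294, 27]);
translate([320, 32, 200]) cube([32, 294, 27]);


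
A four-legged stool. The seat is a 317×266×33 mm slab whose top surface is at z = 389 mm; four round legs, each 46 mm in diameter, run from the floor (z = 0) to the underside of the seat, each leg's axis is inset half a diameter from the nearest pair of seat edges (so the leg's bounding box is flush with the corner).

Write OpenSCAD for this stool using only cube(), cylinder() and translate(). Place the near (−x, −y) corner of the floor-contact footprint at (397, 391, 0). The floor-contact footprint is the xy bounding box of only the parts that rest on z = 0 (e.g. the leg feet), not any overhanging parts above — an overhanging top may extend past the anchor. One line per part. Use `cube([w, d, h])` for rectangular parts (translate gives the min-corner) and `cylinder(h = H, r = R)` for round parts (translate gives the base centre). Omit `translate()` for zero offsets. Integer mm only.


// leg_h = 389 - 33 = 356
translate([397, 391, 356]) cube([317, 266, 33]);
translate([420, 414, 0]) cylinder(h = 356, r = 23);
translate([691, 414, 0]) cylinder(h = 356, r = 23);
translate([420, 634, 0]) cylinder(h = 356, r = 23);
translate([691, 634, 0]) cylinder(h = 356, r = 23);


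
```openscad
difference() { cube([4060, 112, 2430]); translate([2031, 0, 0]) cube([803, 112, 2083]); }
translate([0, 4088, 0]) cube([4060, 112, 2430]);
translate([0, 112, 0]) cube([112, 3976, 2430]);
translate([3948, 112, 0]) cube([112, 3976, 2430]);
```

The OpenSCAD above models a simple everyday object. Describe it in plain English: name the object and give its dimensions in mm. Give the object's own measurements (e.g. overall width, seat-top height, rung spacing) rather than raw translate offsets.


A single room: four walls, each 2430 mm tall and 112 mm thick, enclosing an outside footprint 4060×4200 mm (x × y), no floor or roof. The front and back walls (−y and +y sides) run the full x-width; the side walls fit between their inner faces. A door opening 803 mm wide and 2083 mm tall is cut through the front wall from the floor up, its −x edge 2031 mm from the wall's −x end.


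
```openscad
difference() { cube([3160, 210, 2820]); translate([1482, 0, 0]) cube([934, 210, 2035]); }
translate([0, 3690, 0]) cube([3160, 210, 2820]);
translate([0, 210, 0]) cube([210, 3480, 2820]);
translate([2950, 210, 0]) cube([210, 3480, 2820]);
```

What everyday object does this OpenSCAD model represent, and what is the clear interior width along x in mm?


A single room. The interior width is 2740 mm.

Four walls enclosing a rectangle with a door in the front wall — a room. Outside width 3160 minus two 210 mm walls gives 2740 mm.


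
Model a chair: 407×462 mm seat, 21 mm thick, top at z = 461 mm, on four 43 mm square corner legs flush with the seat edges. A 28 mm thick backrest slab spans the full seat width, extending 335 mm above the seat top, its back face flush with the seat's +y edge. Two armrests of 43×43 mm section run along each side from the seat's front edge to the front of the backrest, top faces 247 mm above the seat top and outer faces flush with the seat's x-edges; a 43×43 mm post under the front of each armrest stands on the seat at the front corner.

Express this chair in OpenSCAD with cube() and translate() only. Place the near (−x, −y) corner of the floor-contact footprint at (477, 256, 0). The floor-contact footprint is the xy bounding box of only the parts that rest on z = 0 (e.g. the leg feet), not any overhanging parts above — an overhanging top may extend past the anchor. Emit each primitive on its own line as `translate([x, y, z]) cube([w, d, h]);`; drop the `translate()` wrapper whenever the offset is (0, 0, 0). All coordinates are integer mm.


translate([477, 256, 440]) cube([407, 462, 21]);
translate([477, 256, 0]) cube([43, 43, 440]);
translate([841, 256, 0]) cube([43, 43, 440]);
translate([477, 675, 0]) cube([43, 43, 440]);
translate([841, 675, 0]) cube([43, 43, 440]);
translate([477, 690, 461]) cube([407, 28, 335]);
translate([477, 256, 665]) cube([43, 434, 43]);
translate([841, 256, 665]) cube([43, 434, 43]);
translate([477, 256, 461]) cube([43, 43, 204]);
translate([841, 256, 461]) cube([43, 43, 204]);


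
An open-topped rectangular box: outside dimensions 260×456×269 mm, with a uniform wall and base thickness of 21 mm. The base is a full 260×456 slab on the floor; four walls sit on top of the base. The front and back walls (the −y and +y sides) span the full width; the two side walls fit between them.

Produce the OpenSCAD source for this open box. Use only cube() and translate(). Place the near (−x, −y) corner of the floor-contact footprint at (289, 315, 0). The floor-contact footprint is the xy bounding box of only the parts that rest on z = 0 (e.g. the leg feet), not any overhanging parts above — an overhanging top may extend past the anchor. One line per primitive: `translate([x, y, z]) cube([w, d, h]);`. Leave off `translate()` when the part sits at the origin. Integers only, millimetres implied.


translate([289, 315, 0]) cube([260, 456, 21]);
translate([289, 315, 21]) cube([260, 21, 248]);
translate([289, 750, 21]) cube([260, 21, 248]);
translate([289, 336, 21]) cube([21, 414, 248]);
translate([528, 336, 21]) cube([21, 414, 248]);


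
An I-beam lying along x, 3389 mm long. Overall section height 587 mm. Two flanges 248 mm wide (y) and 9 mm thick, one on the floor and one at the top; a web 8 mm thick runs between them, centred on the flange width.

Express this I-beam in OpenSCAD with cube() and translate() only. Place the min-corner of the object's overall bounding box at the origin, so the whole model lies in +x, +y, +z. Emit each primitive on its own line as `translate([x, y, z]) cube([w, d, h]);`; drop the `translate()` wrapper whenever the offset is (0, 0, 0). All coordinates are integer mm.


cube([3389, 248, 9]);
translate([0, 120, 9]) cube([3389, 8, 569]);
translate([0, 0, 578]) cube([3389, 248, 9]);


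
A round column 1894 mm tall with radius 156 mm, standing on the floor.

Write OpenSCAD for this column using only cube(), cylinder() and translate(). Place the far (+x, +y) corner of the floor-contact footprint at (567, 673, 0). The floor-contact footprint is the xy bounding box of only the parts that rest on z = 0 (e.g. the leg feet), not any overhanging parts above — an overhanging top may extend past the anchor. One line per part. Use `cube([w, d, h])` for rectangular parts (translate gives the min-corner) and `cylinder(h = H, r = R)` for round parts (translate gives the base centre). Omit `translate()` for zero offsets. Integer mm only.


translate([411, 517, 0]) cylinder(h = 1894, r = 156);


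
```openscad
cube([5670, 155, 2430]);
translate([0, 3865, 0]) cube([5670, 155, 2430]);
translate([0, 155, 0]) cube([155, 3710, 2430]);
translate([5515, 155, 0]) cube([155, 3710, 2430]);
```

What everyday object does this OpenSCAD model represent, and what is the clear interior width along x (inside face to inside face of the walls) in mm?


A house (or room) frame. The interior width is 5360 mm.

Four 2430 mm walls enclosing a rectangle with no floor or roof — a room or house frame. Outside width is 5670 mm and wall thickness is 155 mm, so the interior width is 5670 − 2 × 155 = 5360 mm.


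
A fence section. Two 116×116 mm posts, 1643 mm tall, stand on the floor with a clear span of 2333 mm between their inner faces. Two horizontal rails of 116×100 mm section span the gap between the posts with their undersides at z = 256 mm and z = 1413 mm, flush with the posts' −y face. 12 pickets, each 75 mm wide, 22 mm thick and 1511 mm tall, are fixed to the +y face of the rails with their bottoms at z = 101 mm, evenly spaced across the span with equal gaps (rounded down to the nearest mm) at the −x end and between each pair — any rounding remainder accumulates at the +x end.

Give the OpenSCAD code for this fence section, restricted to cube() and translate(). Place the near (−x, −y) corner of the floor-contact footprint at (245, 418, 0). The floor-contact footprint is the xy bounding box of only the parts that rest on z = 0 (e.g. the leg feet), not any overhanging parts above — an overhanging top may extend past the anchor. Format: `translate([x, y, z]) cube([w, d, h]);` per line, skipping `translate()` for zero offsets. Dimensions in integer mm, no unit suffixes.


translate([245, 418, 0]) cube([116, 116, 1643]);
translate([2694, 418, 0]) cube([116, 116, 1643]);
translate([361, 418, 256]) cube([2333, 116, 100]);
translate([361, 418, 1413]) cube([2333, 116, 100]);
translate([471, 534, 101]) cube([75, 22, 1511]);
translate([656, 534, 101]) cube([75, 22, 1511]);
translate([841, 534, 101]) cube([75, 22, 1511]);
translate([1026, 534, 101]) cube([75, 22, 1511]);
translate([1211, 534, 101]) cube([75, 22, 1511]);
translate([1396, 534, 101]) cube([75, 22, 1511]);
translate([1581, 534, 101]) cube([75, 22, 1511]);
translate([1766, 534, 101]) cube([75, 22, 1511]);
translate([1951, 534, 101]) cube([75, 22, 1511]);
translate([2136, 534, 101]) cube([75, 22, 1511]);
translate([2321, 534, 101]) cube([75, 22, 1511]);
translate([2506, 534, 101]) cube([75, 22, 1511]);


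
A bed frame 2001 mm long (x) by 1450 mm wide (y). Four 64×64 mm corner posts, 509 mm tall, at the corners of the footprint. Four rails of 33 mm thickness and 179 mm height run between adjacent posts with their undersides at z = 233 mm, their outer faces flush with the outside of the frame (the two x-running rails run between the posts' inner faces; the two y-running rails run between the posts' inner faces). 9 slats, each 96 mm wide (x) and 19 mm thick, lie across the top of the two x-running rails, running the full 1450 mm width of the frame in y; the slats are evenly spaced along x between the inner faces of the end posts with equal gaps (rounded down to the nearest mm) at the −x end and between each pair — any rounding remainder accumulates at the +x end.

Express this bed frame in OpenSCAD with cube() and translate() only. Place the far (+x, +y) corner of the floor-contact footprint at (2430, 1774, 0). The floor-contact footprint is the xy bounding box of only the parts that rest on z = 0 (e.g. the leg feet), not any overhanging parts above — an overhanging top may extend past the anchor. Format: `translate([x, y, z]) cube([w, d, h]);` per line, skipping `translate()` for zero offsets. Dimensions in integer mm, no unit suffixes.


// slat z = rail_z + rail_h = 233 + 179 = 412
// slat gap = ⌊(1873 − 9·96) / 10⌋ = 100
translate([429, 324, 0]) cube([64, 64, 509]);
translate([429, 1710, 0]) cube([64, 64, 509]);
translate([2366, 324, 0]) cube([64, 64, 509]);
translate([2366, 1710, 0]) cube([64, 64, 509]);
translate([493, 324, 233]) cube([1873, 33, 179]);
translate([493, 1741, 233]) cube([1873, 33, 179]);
translate([429, 388, 233]) cube([33, 1322, 179]);
translate([2397, 388, 233]) cube([33, 1322, 179]);
translate([593, 324, 412]) cube([96, 1450, 19]);
translate([789, 324, 412]) cube([96, 1450, 19]);
translate([985, 324, 412]) cube([96, 1450, 19]);
translate([1181, 324, 412]) cube([96, 1450, 19]);
translate([1377, 324, 412]) cube([96, 1450, 19]);
translate([1573, 324, 412]) cube([96, 1450, 19]);
translate([1769, 324, 412]) cube([96, 1450, 19]);
translate([1965, 324, 412]) cube([96, 1450, 19]);
translate([2161, 324, 412]) cube([96, 1450, 19]);


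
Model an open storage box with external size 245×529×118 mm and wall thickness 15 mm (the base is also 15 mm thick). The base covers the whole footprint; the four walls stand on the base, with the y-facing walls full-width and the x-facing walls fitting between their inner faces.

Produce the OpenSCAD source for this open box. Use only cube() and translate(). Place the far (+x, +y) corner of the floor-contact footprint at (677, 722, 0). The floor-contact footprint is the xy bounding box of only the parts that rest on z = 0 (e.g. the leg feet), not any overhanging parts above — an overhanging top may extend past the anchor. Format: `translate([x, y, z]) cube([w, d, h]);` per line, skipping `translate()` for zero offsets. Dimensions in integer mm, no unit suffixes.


translate([432, 193, 0]) cube([245, 529, 15]);
translate([432, 193, 15]) cube([245, 15, 103]);
translate([432, 707, 15]) cube([245, 15, 103]);
translate([432, 208, 15]) cube([15, 499, 103]);
translate([662, 208, 15]) cube([15, 499, 103]);


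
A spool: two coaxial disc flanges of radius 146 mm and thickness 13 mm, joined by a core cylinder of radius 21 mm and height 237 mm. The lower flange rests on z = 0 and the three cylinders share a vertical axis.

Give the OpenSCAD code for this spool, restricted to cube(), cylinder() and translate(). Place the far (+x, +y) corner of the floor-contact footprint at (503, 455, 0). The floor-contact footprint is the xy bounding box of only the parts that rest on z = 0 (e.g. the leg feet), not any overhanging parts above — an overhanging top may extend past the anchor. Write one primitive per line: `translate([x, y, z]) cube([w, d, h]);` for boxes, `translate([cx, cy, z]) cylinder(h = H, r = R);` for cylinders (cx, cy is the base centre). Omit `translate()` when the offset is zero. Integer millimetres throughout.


translate([357, 309, 0]) cylinder(h = 13, r = 146);
translate([357, 309, 13]) cylinder(h = 237, r = 21);
translate([357, 309, 250]) cylinder(h = 13, r = 146);


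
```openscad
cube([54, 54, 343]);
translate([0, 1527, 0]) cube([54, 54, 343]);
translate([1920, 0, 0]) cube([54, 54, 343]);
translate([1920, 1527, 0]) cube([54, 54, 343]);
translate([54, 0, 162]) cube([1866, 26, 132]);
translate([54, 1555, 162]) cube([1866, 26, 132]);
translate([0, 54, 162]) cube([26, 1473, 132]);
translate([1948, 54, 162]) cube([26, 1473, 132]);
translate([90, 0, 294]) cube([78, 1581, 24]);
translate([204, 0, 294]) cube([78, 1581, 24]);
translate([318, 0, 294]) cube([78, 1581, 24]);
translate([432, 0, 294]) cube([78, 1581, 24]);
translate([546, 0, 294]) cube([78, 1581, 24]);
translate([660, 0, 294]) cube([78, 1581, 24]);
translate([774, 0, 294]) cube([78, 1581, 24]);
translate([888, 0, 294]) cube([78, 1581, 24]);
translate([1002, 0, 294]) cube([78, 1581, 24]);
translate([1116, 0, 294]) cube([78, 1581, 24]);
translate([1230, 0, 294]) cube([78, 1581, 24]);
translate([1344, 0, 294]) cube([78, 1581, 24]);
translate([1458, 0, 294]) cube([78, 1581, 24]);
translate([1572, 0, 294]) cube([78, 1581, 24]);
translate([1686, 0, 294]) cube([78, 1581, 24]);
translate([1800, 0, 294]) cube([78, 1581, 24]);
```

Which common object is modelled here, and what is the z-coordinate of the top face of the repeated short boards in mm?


A bed frame. The slat-top height is 318 mm.

Four posts, four rails, and a row of slats — a bed frame. Slats sit on the rails at z = 162 + 132 = 294; with slat thickness 24, the top is 318 mm.


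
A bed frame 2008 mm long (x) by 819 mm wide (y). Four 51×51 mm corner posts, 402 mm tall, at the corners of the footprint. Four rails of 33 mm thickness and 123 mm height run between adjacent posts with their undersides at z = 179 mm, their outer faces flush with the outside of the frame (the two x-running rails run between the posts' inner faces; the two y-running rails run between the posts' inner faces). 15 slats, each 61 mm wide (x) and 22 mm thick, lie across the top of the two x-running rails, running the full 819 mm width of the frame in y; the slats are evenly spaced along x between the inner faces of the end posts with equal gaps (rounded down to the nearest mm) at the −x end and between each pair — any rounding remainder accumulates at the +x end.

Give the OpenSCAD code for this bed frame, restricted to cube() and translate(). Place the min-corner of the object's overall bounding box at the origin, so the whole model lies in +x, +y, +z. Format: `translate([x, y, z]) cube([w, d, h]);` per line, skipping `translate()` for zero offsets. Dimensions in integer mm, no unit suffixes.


cube([51, 51, 402]);
translate([0, 768, 0]) cube([51, 51, 402]);
translate([1957, 0, 0]) cube([51, 51, 402]);
translate([1957, 768, 0]) cube([51, 51, 402]);
translate([51, 0, 179]) cube([1906, 33, 123]);
translate([51, 786, 179]) cube([1906, 33, 123]);
translate([0, 51, 179]) cube([33, 717, 123]);
translate([1975, 51, 179]) cube([33, 717, 123]);
translate([112, 0, 302]) cube([61, 819, 22]);
translate([234, 0, 302]) cube([61, 819, 22]);
translate([356, 0, 302]) cube([61, 819, 22]);
translate([478, 0, 302]) cube([61, 819, 22]);
translate([600, 0, 302]) cube([61, 819, 22]);
translate([722, 0, 302]) cube([61, 819, 22]);
translate([844, 0, 302]) cube([61, 819, 22]);
translate([966, 0, 302]) cube([61, 819, 22]);
translate([1088, 0, 302]) cube([61, 819, 22]);
translate([1210, 0, 302]) cube([61, 819, 22]);
translate([1332, 0, 302]) cube([61, 819, 22]);
translate([1454, 0, 302]) cube([61, 819, 22]);
translate([1576, 0, 302]) cube([61, 819, 22]);
translate([1698, 0, 302]) cube([61, 819, 22]);
translate([1820, 0, 302]) cube([61, 819, 22]);


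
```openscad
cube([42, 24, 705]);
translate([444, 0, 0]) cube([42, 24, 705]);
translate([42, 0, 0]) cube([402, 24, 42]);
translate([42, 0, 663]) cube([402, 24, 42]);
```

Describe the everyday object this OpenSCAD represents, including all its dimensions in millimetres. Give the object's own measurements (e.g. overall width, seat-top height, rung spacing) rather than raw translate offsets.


A rectangular picture frame lying in the x–z plane (depth along y). The opening is 402 mm wide (x) by 621 mm tall (z), surrounded by a border 42 mm wide on all four sides. The frame is 24 mm deep and is made of two full-height vertical stiles with two horizontal rails fitted between them.


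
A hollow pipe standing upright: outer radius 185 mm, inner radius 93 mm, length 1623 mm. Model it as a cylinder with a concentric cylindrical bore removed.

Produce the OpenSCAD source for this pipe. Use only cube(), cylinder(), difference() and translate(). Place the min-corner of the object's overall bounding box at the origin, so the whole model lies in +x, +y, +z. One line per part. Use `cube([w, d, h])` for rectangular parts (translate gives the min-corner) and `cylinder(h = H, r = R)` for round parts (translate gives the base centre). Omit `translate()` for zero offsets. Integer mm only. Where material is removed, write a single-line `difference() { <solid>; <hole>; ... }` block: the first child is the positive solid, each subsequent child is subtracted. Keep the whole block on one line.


difference() { translate([185, 185, 0]) cylinder(h = 1623, r = 185); translate([185, 185, 0]) cylinder(h = 1623, r = 93); }


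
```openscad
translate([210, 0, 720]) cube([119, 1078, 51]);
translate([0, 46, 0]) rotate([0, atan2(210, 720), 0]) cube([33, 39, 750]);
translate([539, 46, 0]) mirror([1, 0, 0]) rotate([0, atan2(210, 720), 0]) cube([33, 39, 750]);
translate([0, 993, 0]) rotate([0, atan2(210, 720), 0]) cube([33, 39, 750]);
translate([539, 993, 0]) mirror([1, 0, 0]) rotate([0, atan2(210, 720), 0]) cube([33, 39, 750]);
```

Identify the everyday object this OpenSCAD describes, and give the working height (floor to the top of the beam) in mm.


A sawhorse. The overall height is 771 mm.

A beam across two mirrored pairs of raked legs — a sawhorse. The beam's underside is at z = 720 (matching the legs' vertical rise in atan2(210, 720)) and the beam is 51 mm tall, so its top is at 720 + 51 = 771 mm. The raked legs top out at the beam's underside, so that is the highest point.


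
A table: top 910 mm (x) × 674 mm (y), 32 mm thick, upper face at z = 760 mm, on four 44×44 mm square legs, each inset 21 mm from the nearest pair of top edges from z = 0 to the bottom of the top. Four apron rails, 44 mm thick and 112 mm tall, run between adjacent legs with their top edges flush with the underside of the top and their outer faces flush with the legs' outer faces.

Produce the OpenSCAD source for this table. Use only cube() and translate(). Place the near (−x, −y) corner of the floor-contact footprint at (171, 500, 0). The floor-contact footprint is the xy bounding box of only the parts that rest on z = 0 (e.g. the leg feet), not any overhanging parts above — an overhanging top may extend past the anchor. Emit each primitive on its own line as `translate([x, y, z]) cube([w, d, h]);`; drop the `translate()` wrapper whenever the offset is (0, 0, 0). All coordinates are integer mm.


translate([150, 479, 728]) cube([910, 674, 32]);
translate([171, 500, 0]) cube([44, 44, 728]);
translate([995, 500, 0]) cube([44, 44, 728]);
translate([171, 1088, 0]) cube([44, 44, 728]);
translate([995, 1088, 0]) cube([44, 44, 728]);
translate([215, 500, 616]) cube([780, 44, 112]);
translate([215, 1088, 616]) cube([780, 44, 112]);
translate([171, 544, 616]) cube([44, 544, 112]);
translate([995, 544, 616]) cube([44, 544, 112]);


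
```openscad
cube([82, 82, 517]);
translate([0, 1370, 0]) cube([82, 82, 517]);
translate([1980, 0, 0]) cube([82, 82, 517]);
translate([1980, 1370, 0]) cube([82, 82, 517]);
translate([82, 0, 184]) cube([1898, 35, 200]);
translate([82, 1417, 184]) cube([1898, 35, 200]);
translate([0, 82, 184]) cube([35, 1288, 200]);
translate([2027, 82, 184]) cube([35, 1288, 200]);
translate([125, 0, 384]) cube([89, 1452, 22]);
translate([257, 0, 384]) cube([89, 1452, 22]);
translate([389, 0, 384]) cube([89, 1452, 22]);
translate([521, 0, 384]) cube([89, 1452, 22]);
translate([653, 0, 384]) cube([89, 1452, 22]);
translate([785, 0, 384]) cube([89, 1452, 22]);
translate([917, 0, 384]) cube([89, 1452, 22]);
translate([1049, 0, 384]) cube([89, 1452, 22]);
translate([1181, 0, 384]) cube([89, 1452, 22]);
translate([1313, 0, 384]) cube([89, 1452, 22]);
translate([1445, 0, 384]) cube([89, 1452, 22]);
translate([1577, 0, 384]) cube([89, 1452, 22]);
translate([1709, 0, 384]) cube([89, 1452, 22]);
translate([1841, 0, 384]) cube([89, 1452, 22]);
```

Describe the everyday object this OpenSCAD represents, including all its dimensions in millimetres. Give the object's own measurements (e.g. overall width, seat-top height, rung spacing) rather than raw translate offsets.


A bed frame 2062 mm long (x) by 1452 mm wide (y). Four 82×82 mm corner posts, 517 mm tall, at the corners of the footprint. Four rails of 35 mm thickness and 200 mm height run between adjacent posts with their undersides at z = 184 mm, their outer faces flush with the outside of the frame (the two x-running rails run between the posts' inner faces; the two y-running rails run between the posts' inner faces). 14 slats, each 89 mm wide (x) and 22 mm thick, lie across the top of the two x-running rails, running the full 1452 mm width of the frame in y; along x they sit between the end posts with a 43 mm gap after the −x posts and between neighbouring slats, leaving 50 mm before the +x posts.


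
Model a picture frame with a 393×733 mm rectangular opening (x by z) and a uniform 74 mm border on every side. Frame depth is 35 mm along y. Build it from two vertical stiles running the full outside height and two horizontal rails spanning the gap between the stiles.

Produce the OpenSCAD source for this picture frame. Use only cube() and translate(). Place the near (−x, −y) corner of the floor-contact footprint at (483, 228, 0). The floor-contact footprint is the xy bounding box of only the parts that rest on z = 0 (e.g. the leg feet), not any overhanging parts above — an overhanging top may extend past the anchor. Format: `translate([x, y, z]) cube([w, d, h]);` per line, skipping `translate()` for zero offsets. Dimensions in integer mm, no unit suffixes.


translate([483, 228, 0]) cube([74, 35, 881]);
translate([950, 228, 0]) cube([74, 35, 881]);
translate([557, 228, 0]) cube([393, 35, 74]);
translate([557, 228, 807]) cube([393, 35, 74]);


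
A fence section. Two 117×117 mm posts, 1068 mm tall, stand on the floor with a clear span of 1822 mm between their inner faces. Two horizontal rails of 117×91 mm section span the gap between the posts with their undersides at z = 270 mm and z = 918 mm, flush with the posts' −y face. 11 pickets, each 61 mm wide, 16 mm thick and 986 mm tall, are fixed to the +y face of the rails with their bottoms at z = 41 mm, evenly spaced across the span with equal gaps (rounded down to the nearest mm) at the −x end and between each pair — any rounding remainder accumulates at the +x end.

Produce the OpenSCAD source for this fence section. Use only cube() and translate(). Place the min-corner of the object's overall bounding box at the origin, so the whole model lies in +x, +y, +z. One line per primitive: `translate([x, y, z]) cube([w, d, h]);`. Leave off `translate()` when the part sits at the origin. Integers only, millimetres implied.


cube([117, 117, 1068]);
translate([1939, 0, 0]) cube([117, 117, 1068]);
translate([117, 0, 270]) cube([1822, 117, 91]);
translate([117, 0, 918]) cube([1822, 117, 91]);
translate([212, 117, 41]) cube([61, 16, 986]);
translate([368, 117, 41]) cube([61, 16, 986]);
translate([524, 117, 41]) cube([61, 16, 986]);
translate([680, 117, 41]) cube([61, 16, 986]);
translate([836, 117, 41]) cube([61, 16, 986]);
translate([992, 117, 41]) cube([61, 16, 986]);
translate([1148, 117, 41]) cube([61, 16, 986]);
translate([1304, 117, 41]) cube([61, 16, 986]);
translate([1460, 117, 41]) cube([61, 16, 986]);
translate([1616, 117, 41]) cube([61, 16, 986]);
translate([1772, 117, 41]) cube([61, 16, 986]);


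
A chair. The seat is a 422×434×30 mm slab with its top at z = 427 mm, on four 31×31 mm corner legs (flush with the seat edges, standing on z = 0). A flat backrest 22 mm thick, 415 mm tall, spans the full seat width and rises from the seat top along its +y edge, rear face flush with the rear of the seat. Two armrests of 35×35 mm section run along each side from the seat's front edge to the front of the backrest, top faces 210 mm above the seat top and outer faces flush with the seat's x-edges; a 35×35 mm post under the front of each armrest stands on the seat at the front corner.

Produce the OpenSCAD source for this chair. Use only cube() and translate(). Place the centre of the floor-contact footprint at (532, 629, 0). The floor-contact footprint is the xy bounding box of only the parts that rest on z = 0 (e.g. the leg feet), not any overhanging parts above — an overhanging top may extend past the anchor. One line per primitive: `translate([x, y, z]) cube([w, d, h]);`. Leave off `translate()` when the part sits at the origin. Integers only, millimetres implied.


translate([321, 412, 397]) cube([422, 434, 30]);
translate([321, 412, 0]) cube([31, 31, 397]);
translate([712, 412, 0]) cube([31, 31, 397]);
translate([321, 815, 0]) cube([31, 31, 397]);
translate([712, 815, 0]) cube([31, 31, 397]);
translate([321, 824, 427]) cube([422, 22, 415]);
translate([321, 412, 602]) cube([35, 412, 35]);
translate([708, 412, 602]) cube([35, 412, 35]);
translate([321, 412, 427]) cube([35, 35, 175]);
translate([708, 412, 427]) cube([35, 35, 175]);


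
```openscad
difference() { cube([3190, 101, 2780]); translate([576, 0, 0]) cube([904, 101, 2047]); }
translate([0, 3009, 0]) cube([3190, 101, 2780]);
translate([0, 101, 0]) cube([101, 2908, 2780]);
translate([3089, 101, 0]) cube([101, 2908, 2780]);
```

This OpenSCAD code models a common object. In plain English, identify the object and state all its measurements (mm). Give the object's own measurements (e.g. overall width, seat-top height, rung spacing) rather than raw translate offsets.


A single room: four walls, each 2780 mm tall and 101 mm thick, enclosing an outside footprint 3190×3110 mm (x × y), no floor or roof. The front and back walls (−y and +y sides) run the full x-width; the side walls fit between their inner faces. A door opening 904 mm wide and 2047 mm tall is cut through the front wall from the floor up, its −x edge 576 mm from the wall's −x end.


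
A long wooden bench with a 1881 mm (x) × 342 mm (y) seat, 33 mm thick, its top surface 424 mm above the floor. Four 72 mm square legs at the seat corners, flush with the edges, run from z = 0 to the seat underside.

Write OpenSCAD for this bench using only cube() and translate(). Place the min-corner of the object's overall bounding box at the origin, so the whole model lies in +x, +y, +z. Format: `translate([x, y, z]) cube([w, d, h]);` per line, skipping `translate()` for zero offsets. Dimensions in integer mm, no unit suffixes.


translate([0, 0, 391]) cube([1881, 342, 33]);
cube([72, 72, 391]);
translate([0, 270, 0]) cube([72, 72, 391]);
translate([1809, 0, 0]) cube([72, 72, 391]);
translate([1809, 270, 0]) cube([72, 72, 391]);


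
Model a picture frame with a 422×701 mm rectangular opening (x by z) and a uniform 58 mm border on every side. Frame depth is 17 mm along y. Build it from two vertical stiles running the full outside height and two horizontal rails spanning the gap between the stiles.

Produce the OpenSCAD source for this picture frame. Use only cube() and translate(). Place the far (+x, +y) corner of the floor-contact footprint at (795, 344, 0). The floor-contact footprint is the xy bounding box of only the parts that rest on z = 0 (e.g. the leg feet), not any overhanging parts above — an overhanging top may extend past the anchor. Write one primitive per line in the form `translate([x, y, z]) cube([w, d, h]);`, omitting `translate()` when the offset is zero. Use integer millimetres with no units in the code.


translate([257, 327, 0]) cube([58, 17, 817]);
translate([737, 327, 0]) cube([58, 17, 817]);
translate([315, 327, 0]) cube([422, 17, 58]);
translate([315, 327, 759]) cube([422, 17, 58]);


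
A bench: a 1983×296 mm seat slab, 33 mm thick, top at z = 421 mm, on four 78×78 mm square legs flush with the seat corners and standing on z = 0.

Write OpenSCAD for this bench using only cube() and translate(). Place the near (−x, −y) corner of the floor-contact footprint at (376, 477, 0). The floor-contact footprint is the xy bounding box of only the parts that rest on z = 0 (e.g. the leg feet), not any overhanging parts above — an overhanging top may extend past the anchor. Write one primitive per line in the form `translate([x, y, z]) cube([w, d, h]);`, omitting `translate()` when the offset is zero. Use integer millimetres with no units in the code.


translate([376, 477, 388]) cube([1983, 296, 33]);
translate([376, 477, 0]) cube([78, 78, 388]);
translate([376, 695, 0]) cube([78, 78, 388]);
translate([2281, 477, 0]) cube([78, 78, 388]);
translate([2281, 695, 0]) cube([78, 78, 388]);


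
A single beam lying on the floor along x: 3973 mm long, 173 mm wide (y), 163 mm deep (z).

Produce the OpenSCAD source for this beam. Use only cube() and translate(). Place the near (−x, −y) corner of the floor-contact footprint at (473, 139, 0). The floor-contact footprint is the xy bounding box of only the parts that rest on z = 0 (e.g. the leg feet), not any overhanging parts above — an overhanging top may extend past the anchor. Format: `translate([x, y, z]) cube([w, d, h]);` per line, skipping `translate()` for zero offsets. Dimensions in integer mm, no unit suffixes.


translate([473, 139, 0]) cube([3973, 173, 163]);


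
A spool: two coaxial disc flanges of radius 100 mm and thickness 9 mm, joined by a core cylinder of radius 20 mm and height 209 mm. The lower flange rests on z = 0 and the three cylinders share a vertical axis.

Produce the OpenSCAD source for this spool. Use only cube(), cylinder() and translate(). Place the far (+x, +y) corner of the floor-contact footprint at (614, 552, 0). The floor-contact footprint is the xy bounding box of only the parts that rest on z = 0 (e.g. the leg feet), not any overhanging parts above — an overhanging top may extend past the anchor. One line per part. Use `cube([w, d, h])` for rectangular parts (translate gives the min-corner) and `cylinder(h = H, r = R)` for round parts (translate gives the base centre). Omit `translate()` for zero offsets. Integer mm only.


translate([514, 452, 0]) cylinder(h = 9, r = 100);
translate([514, 452, 9]) cylinder(h = 209, r = 20);
translate([514, 452, 218]) cylinder(h = 9, r = 100);


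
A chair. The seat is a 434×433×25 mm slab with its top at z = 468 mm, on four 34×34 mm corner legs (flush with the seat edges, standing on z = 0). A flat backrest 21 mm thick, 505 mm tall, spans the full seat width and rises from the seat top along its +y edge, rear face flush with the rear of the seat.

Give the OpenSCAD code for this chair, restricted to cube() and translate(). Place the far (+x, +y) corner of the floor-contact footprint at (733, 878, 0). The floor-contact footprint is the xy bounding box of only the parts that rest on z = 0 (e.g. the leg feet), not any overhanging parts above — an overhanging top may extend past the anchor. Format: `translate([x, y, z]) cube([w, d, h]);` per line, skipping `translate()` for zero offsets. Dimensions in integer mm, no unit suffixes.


translate([299, 445, 443]) cube([434, 433, 25]);
translate([299, 445, 0]) cube([34, 34, 443]);
translate([699, 445, 0]) cube([34, 34, 443]);
translate([299, 844, 0]) cube([34, 34, 443]);
translate([699, 844, 0]) cube([34, 34, 443]);
translate([299, 857, 468]) cube([434, 21, 505]);


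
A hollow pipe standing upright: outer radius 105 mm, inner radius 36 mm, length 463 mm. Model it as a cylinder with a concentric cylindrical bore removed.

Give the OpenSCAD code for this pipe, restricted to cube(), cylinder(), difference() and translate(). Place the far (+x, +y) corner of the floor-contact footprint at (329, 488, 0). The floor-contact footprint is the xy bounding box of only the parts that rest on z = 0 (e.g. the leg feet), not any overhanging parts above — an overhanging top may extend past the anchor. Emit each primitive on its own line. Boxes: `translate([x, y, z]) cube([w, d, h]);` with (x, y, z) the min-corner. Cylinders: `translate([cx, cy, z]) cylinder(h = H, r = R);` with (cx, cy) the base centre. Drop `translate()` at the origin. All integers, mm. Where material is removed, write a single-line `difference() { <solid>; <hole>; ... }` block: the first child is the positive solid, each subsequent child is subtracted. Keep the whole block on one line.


difference() { translate([224, 383, 0]) cylinder(h = 463, r = 105); translate([224, 383, 0]) cylinder(h = 463, r = 36); }
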